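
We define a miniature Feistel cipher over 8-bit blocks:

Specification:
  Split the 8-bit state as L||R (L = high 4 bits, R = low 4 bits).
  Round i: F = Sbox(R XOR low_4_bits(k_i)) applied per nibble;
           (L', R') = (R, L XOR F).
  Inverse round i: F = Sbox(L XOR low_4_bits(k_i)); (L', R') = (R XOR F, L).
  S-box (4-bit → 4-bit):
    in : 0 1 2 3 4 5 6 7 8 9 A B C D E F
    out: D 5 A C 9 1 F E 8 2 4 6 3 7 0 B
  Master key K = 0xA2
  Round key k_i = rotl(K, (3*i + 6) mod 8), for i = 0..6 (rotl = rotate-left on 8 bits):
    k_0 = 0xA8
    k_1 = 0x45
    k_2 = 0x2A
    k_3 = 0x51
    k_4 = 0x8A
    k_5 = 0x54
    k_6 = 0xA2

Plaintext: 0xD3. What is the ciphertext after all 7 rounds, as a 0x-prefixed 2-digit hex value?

s_0 = plaintext = 0xD3
s_1 = Round(s_0, k_0) = 0x3B
s_2 = Round(s_1, k_1) = 0xB3
s_3 = Round(s_2, k_2) = 0x39
s_4 = Round(s_3, k_3) = 0x9B
s_5 = Round(s_4, k_4) = 0xBC
s_6 = Round(s_5, k_5) = 0xC3
s_7 = Round(s_6, k_6) = 0x39

0x39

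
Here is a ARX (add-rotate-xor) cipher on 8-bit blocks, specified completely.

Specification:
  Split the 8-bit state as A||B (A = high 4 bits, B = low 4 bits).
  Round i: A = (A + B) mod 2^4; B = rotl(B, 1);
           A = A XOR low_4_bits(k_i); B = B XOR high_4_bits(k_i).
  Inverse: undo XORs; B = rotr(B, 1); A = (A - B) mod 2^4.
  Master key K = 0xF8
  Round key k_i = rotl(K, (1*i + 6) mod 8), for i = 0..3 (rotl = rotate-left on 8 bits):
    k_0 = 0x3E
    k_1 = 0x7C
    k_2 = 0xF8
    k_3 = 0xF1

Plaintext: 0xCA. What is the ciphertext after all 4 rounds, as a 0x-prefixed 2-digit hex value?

0xCE

s_0 = plaintext = 0xCA
s_1 = Round(s_0, k_0) = 0x86
s_2 = Round(s_1, k_1) = 0x2B
s_3 = Round(s_2, k_2) = 0x58
s_4 = Round(s_3, k_3) = 0xCE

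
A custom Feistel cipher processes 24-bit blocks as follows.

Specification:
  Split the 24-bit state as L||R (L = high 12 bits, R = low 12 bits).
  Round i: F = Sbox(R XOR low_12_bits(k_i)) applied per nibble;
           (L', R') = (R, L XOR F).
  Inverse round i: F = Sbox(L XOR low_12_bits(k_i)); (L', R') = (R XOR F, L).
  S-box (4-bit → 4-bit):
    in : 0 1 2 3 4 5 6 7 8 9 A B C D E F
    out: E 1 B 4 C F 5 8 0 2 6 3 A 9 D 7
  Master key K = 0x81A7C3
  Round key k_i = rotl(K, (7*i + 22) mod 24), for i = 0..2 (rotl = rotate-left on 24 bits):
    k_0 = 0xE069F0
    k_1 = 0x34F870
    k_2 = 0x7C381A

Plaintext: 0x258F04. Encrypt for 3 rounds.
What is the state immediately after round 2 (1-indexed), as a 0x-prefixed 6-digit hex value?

0x7248F8

s_0 = plaintext = 0x258F04
s_1 = Round(s_0, k_0) = 0xF04724
s_2 = Round(s_1, k_1) = 0x7248F8
s_3 = Round(s_2, k_2) = 0x8F89FF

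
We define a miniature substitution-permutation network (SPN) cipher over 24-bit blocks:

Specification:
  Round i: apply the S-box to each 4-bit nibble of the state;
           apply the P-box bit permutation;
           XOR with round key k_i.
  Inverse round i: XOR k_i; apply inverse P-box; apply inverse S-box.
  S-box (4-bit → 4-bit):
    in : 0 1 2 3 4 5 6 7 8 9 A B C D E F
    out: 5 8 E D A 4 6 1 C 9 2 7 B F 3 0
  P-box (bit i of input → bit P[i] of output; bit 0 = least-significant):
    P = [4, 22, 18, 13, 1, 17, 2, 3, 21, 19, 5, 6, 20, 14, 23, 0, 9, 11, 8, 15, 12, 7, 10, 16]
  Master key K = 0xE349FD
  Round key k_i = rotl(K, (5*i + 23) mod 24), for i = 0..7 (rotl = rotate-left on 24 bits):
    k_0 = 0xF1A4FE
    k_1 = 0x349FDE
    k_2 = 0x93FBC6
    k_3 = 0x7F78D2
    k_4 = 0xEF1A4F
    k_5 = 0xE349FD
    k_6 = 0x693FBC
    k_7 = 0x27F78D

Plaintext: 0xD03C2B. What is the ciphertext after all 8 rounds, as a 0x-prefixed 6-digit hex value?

s_0 = plaintext = 0xD03C2B
s_1 = Round(s_0, k_0) = 0x0EB323
s_2 = Round(s_1, k_1) = 0x82E1A2
s_3 = Round(s_2, k_2) = 0xC41686
s_4 = Round(s_3, k_3) = 0x32E07F
s_5 = Round(s_4, k_4) = 0xDEC76D
s_6 = Round(s_5, k_5) = 0x943768
s_7 = Round(s_6, k_6) = 0xDE87B9
s_8 = Round(s_7, k_7) = 0x84C91A

0x84C91A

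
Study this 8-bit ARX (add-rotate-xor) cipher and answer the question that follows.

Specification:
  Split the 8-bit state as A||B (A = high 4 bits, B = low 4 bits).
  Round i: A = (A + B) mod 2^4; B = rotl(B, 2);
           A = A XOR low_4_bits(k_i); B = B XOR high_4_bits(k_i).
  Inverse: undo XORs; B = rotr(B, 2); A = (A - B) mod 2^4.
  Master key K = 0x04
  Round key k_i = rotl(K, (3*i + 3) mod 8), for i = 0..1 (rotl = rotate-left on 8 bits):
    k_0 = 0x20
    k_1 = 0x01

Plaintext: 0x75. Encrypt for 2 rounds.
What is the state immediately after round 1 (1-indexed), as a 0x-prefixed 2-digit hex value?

s_0 = plaintext = 0x75
s_1 = Round(s_0, k_0) = 0xC7
s_2 = Round(s_1, k_1) = 0x2D

0xC7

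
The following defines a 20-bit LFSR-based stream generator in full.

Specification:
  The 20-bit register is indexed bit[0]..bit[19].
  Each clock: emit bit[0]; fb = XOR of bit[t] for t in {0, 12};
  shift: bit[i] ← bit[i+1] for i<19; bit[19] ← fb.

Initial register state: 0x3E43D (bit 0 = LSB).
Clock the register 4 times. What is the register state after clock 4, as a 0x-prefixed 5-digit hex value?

0x33E43

reg_0 = 0x3E43D
clock 1: out=1, reg = 0x9F21E
clock 2: out=0, reg = 0xCF90F
clock 3: out=1, reg = 0x67C87
clock 4: out=1, reg = 0x33E43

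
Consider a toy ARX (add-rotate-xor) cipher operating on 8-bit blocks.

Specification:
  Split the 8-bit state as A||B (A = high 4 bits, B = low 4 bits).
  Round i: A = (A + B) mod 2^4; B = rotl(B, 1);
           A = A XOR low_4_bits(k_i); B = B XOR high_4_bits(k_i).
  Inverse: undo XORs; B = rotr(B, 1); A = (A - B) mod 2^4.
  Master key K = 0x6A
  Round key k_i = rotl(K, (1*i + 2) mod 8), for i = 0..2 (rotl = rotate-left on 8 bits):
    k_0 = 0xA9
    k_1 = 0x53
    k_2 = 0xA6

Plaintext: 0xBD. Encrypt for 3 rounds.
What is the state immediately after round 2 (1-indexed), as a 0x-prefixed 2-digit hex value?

0x17

s_0 = plaintext = 0xBD
s_1 = Round(s_0, k_0) = 0x11
s_2 = Round(s_1, k_1) = 0x17
s_3 = Round(s_2, k_2) = 0xE4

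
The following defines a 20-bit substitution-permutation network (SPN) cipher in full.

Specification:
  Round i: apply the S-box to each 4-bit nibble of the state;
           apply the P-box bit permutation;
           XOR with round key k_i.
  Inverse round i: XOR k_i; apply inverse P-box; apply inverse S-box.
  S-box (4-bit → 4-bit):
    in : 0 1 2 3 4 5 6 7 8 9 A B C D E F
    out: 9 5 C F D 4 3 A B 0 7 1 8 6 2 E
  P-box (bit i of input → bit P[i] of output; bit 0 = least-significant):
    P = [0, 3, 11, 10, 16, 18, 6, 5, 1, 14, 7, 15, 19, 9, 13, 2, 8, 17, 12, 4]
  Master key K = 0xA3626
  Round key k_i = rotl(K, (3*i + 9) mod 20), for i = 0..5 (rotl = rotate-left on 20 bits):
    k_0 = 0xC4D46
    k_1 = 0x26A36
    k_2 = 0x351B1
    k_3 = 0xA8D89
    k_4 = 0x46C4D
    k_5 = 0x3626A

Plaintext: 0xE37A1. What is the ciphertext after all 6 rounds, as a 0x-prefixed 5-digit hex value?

s_0 = plaintext = 0xE37A1
s_1 = Round(s_0, k_0) = 0x3A703
s_2 = Round(s_1, k_1) = 0x9950F
s_3 = Round(s_2, k_2) = 0x25D19
s_4 = Round(s_3, k_3) = 0xBFD59
s_5 = Round(s_4, k_4) = 0x40F89
s_6 = Round(s_5, k_5) = 0xEB3DE

0xEB3DE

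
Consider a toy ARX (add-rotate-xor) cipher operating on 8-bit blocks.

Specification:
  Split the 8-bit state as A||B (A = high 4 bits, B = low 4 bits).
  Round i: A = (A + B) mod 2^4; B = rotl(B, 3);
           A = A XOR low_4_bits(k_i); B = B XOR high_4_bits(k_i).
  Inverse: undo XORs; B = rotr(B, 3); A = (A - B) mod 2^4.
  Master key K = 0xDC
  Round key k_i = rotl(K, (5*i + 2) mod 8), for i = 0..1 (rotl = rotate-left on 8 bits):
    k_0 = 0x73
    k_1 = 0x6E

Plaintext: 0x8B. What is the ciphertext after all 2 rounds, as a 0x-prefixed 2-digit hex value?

0x43

s_0 = plaintext = 0x8B
s_1 = Round(s_0, k_0) = 0x0A
s_2 = Round(s_1, k_1) = 0x43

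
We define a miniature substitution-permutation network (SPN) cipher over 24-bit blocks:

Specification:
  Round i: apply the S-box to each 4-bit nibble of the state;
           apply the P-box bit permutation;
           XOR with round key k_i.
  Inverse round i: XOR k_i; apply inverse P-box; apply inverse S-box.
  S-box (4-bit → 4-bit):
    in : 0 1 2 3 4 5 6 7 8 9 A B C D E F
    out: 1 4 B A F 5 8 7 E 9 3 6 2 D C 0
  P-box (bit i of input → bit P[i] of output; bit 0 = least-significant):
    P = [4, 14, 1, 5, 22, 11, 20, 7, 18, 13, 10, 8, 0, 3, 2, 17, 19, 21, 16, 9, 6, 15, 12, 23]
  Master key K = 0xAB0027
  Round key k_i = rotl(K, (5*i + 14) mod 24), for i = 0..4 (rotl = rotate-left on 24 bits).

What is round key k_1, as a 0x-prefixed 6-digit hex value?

0x3D5801

K = 0xAB0027
k_0 = rotl(K, (5*0+14) mod 24) = rotl(K, 14) = 0x09EAC0
k_1 = rotl(K, (5*1+14) mod 24) = rotl(K, 19) = 0x3D5801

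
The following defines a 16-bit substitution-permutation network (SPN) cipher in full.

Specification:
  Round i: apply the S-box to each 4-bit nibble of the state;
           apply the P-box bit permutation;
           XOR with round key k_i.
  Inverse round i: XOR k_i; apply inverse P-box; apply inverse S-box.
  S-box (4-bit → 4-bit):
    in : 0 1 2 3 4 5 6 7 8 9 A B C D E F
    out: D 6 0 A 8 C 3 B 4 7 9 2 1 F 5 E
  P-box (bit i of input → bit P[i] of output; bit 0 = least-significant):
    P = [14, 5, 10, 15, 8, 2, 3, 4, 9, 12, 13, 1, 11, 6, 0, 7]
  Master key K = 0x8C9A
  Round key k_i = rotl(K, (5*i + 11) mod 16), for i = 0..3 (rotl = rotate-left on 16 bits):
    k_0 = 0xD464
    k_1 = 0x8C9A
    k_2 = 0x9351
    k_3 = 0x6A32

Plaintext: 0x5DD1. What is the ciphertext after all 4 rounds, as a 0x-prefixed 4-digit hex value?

s_0 = plaintext = 0x5DD1
s_1 = Round(s_0, k_0) = 0xE3DB
s_2 = Round(s_1, k_1) = 0x95A5
s_3 = Round(s_2, k_2) = 0x3E02
s_4 = Round(s_3, k_3) = 0x49EA

0x49EA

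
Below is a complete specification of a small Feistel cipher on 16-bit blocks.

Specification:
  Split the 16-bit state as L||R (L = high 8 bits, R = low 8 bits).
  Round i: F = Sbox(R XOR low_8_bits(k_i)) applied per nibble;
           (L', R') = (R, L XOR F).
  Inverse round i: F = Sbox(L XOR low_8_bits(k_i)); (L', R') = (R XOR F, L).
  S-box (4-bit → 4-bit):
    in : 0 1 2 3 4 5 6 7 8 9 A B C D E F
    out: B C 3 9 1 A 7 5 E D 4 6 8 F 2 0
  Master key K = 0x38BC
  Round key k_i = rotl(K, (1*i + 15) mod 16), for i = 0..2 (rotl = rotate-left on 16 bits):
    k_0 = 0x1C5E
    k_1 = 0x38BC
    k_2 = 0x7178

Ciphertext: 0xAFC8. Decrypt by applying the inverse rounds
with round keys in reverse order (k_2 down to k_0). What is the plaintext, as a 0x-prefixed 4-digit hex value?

s_0 = ciphertext = 0xAFC8
s_1 = InvRound(s_0, k_2) = 0x3DAF
s_2 = InvRound(s_1, k_1) = 0x433D
s_3 = InvRound(s_2, k_0) = 0xF243

0xF243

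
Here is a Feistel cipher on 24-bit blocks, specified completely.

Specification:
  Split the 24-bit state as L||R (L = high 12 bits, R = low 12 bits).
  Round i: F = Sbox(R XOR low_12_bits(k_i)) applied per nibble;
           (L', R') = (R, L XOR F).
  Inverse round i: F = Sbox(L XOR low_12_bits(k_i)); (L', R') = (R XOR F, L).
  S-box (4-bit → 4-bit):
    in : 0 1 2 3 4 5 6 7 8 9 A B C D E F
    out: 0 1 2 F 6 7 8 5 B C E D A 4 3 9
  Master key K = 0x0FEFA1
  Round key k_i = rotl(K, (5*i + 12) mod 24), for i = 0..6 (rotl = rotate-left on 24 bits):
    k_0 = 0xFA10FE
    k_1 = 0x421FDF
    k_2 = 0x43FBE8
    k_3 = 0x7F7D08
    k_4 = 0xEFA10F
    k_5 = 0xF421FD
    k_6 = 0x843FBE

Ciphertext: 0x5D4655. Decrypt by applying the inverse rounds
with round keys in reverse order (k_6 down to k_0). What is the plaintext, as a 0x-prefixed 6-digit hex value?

s_0 = ciphertext = 0x5D4655
s_1 = InvRound(s_0, k_6) = 0x8DB5D4
s_2 = InvRound(s_1, k_5) = 0x9FC8DB
s_3 = InvRound(s_2, k_4) = 0x3449FC
s_4 = InvRound(s_3, k_3) = 0xA96344
s_5 = InvRound(s_4, k_2) = 0x217A96
s_6 = InvRound(s_5, k_1) = 0xE3D217
s_7 = InvRound(s_6, k_0) = 0x1B8E3D

0x1B8E3D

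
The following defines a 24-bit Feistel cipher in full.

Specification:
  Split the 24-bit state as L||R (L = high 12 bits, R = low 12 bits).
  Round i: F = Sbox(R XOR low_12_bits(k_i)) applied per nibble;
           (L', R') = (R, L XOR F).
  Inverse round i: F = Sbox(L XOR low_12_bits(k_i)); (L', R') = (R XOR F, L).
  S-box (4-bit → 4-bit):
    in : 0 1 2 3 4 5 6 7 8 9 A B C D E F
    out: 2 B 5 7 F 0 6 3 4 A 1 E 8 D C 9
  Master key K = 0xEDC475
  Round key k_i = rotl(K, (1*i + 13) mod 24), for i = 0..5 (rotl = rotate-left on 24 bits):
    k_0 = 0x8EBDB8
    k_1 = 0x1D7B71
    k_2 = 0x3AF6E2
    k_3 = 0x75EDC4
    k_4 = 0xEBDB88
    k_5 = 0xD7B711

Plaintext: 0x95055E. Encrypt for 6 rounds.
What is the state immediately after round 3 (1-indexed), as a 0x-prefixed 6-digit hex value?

s_0 = plaintext = 0x95055E
s_1 = Round(s_0, k_0) = 0x55ED96
s_2 = Round(s_1, k_1) = 0xD9639D
s_3 = Round(s_2, k_2) = 0x39DDAF
s_4 = Round(s_3, k_3) = 0xDAF1F3
s_5 = Round(s_4, k_4) = 0x1F3C91
s_6 = Round(s_5, k_5) = 0xC91FB1

0x39DDAF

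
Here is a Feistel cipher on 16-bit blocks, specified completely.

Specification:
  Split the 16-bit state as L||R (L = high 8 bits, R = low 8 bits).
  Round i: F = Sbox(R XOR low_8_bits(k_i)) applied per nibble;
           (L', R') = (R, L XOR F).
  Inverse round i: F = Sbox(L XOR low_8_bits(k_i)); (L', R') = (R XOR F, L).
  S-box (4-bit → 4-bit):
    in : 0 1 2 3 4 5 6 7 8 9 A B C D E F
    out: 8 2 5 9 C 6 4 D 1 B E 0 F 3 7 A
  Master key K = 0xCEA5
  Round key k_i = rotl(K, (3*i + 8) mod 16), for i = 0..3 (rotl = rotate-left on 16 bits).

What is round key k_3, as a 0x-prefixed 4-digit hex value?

K = 0xCEA5
k_0 = rotl(K, (3*0+8) mod 16) = rotl(K, 8) = 0xA5CE
k_1 = rotl(K, (3*1+8) mod 16) = rotl(K, 11) = 0x2E75
k_2 = rotl(K, (3*2+8) mod 16) = rotl(K, 14) = 0x73A9
k_3 = rotl(K, (3*3+8) mod 16) = rotl(K, 1) = 0x9D4B

0x9D4B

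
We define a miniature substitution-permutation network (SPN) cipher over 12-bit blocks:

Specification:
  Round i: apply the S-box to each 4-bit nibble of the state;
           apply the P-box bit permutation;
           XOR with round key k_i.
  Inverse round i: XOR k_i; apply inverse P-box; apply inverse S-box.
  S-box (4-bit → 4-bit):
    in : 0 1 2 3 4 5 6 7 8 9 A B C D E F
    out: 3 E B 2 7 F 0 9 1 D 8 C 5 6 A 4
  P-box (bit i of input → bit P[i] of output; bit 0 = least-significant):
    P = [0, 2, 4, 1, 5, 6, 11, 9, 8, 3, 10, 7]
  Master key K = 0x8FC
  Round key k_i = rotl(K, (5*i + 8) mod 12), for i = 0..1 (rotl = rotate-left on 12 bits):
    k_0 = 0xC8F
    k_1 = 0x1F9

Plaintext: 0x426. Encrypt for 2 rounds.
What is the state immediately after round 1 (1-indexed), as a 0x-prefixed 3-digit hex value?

0xBE7

s_0 = plaintext = 0x426
s_1 = Round(s_0, k_0) = 0xBE7
s_2 = Round(s_1, k_1) = 0x73A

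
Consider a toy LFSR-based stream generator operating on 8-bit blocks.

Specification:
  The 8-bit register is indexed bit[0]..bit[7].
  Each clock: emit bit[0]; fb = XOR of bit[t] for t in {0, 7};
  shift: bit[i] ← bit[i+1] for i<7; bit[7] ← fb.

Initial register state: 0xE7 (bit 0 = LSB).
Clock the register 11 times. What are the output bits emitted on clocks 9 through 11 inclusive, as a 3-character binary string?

010

reg_0 = 0xE7
clock 1: out=1, reg = 0x73
clock 2: out=1, reg = 0xB9
clock 3: out=1, reg = 0x5C
clock 4: out=0, reg = 0x2E
clock 5: out=0, reg = 0x17
clock 6: out=1, reg = 0x8B
clock 7: out=1, reg = 0x45
clock 8: out=1, reg = 0xA2
clock 9: out=0, reg = 0xD1
clock 10: out=1, reg = 0x68
clock 11: out=0, reg = 0x34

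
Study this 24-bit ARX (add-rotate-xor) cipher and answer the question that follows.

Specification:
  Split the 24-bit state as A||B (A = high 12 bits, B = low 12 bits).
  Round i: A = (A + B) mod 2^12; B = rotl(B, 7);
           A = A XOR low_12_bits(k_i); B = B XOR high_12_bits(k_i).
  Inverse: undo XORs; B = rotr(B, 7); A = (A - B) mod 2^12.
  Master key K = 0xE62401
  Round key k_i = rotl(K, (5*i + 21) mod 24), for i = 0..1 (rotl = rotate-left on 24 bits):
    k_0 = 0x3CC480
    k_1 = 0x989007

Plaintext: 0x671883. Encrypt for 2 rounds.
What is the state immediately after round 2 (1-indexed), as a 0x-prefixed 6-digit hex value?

s_0 = plaintext = 0x671883
s_1 = Round(s_0, k_0) = 0xA74208
s_2 = Round(s_1, k_1) = 0xC7BD99

0xC7BD99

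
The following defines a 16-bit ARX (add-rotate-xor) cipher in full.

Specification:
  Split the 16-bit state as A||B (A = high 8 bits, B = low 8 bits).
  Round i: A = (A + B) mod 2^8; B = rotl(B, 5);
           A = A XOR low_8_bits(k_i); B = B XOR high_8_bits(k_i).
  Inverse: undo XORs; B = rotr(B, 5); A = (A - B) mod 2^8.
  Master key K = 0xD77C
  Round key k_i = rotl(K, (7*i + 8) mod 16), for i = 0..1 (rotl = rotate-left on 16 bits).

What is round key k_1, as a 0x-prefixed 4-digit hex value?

K = 0xD77C
k_0 = rotl(K, (7*0+8) mod 16) = rotl(K, 8) = 0x7CD7
k_1 = rotl(K, (7*1+8) mod 16) = rotl(K, 15) = 0x6BBE

0x6BBE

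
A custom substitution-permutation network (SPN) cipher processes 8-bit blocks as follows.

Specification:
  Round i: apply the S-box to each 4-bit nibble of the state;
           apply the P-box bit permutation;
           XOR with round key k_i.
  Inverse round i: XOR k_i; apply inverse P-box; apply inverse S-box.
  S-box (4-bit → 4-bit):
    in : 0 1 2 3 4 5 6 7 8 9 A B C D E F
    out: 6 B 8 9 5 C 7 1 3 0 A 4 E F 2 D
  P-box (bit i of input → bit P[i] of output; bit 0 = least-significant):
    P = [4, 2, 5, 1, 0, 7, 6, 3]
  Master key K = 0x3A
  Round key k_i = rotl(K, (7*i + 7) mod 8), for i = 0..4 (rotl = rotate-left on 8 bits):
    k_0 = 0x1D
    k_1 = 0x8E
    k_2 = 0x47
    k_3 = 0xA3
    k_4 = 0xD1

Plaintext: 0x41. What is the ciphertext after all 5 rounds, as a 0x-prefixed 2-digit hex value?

0x7C

s_0 = plaintext = 0x41
s_1 = Round(s_0, k_0) = 0x4A
s_2 = Round(s_1, k_1) = 0xC9
s_3 = Round(s_2, k_2) = 0x8F
s_4 = Round(s_3, k_3) = 0x10
s_5 = Round(s_4, k_4) = 0x7C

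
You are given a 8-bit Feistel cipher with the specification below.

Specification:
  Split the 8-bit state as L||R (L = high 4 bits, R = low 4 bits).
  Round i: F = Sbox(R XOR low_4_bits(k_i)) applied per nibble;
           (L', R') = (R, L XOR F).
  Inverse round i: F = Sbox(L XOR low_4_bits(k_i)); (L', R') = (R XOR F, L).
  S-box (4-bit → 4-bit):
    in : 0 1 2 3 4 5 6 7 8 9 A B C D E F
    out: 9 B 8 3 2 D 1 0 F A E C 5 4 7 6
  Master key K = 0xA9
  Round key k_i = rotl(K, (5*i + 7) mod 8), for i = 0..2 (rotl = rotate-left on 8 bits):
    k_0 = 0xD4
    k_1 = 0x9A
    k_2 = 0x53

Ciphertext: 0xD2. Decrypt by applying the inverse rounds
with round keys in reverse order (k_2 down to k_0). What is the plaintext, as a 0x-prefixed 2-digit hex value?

s_0 = ciphertext = 0xD2
s_1 = InvRound(s_0, k_2) = 0x5D
s_2 = InvRound(s_1, k_1) = 0xB5
s_3 = InvRound(s_2, k_0) = 0x3B

0x3B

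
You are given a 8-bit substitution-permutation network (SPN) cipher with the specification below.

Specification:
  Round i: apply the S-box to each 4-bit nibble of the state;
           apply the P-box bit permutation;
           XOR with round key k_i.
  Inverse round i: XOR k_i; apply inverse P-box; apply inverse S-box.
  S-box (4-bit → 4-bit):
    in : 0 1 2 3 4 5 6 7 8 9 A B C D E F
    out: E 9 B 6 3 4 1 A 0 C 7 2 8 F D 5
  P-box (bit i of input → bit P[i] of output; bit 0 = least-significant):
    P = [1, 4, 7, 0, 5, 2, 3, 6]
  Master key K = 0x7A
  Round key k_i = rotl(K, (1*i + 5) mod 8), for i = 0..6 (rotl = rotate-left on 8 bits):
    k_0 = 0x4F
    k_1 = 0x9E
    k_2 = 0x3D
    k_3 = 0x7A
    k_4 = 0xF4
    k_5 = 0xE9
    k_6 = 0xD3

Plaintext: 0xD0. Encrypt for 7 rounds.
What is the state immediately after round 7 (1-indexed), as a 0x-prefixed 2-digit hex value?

0xF9

s_0 = plaintext = 0xD0
s_1 = Round(s_0, k_0) = 0xB2
s_2 = Round(s_1, k_1) = 0x89
s_3 = Round(s_2, k_2) = 0xBC
s_4 = Round(s_3, k_3) = 0x7F
s_5 = Round(s_4, k_4) = 0x32
s_6 = Round(s_5, k_5) = 0xF6
s_7 = Round(s_6, k_6) = 0xF9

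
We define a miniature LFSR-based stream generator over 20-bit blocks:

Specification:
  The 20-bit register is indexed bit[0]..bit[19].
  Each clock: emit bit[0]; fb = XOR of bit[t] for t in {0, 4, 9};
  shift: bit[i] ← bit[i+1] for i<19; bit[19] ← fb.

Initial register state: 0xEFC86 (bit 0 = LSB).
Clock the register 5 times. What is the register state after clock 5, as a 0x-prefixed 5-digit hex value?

0x877E4

reg_0 = 0xEFC86
clock 1: out=0, reg = 0x77E43
clock 2: out=1, reg = 0x3BF21
clock 3: out=1, reg = 0x1DF90
clock 4: out=0, reg = 0x0EFC8
clock 5: out=0, reg = 0x877E4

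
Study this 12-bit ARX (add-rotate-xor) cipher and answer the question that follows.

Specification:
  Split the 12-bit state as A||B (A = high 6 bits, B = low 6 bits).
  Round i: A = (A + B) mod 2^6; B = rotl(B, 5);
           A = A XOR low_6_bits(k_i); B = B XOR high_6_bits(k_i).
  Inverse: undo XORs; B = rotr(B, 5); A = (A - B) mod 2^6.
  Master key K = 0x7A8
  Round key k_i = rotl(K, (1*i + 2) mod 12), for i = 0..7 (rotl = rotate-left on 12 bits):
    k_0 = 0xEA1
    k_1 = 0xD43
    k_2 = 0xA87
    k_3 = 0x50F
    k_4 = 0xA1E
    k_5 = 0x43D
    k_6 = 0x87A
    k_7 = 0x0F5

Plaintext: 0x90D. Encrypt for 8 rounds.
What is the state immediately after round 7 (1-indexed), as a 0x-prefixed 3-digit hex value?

0xADC

s_0 = plaintext = 0x90D
s_1 = Round(s_0, k_0) = 0x41C
s_2 = Round(s_1, k_1) = 0xBFB
s_3 = Round(s_2, k_2) = 0xB57
s_4 = Round(s_3, k_3) = 0x2FF
s_5 = Round(s_4, k_4) = 0x517
s_6 = Round(s_5, k_5) = 0x5BB
s_7 = Round(s_6, k_6) = 0xADC
s_8 = Round(s_7, k_7) = 0xC8D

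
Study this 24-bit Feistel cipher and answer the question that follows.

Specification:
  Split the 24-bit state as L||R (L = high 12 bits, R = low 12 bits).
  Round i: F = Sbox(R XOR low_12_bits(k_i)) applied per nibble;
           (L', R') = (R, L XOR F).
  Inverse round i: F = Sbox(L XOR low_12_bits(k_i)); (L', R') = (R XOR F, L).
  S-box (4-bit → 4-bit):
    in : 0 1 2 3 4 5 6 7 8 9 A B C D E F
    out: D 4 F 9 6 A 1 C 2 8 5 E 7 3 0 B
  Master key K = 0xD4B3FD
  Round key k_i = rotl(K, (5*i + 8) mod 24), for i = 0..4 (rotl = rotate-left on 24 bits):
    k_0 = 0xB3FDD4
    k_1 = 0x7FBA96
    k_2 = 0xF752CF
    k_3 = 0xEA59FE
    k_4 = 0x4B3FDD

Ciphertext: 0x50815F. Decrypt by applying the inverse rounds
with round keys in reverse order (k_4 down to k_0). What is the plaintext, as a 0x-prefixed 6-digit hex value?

0xA3A408

s_0 = ciphertext = 0x50815F
s_1 = InvRound(s_0, k_4) = 0x465508
s_2 = InvRound(s_1, k_3) = 0x686465
s_3 = InvRound(s_2, k_2) = 0x20D686
s_4 = InvRound(s_3, k_1) = 0x40820D
s_5 = InvRound(s_4, k_0) = 0xA3A408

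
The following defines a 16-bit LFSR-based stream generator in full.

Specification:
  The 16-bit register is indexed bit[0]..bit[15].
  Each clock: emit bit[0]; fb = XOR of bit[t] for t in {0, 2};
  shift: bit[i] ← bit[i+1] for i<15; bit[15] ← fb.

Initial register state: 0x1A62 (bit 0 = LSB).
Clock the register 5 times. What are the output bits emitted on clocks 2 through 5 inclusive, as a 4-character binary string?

reg_0 = 0x1A62
clock 1: out=0, reg = 0x0D31
clock 2: out=1, reg = 0x8698
clock 3: out=0, reg = 0x434C
clock 4: out=0, reg = 0xA1A6
clock 5: out=0, reg = 0xD0D3

1000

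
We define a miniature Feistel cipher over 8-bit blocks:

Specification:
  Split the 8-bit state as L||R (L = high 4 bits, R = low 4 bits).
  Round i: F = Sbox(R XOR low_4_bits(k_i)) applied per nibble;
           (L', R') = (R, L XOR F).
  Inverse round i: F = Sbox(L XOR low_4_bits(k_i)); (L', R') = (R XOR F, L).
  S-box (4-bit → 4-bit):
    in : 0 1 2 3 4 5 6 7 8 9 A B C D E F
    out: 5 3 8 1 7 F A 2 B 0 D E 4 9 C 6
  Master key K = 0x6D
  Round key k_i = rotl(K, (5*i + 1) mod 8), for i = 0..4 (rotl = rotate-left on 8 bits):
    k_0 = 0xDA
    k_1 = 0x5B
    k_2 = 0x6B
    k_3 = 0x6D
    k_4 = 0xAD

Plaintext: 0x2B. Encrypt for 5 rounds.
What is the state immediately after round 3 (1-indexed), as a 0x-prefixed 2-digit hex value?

0x68

s_0 = plaintext = 0x2B
s_1 = Round(s_0, k_0) = 0xB1
s_2 = Round(s_1, k_1) = 0x16
s_3 = Round(s_2, k_2) = 0x68
s_4 = Round(s_3, k_3) = 0x89
s_5 = Round(s_4, k_4) = 0x9F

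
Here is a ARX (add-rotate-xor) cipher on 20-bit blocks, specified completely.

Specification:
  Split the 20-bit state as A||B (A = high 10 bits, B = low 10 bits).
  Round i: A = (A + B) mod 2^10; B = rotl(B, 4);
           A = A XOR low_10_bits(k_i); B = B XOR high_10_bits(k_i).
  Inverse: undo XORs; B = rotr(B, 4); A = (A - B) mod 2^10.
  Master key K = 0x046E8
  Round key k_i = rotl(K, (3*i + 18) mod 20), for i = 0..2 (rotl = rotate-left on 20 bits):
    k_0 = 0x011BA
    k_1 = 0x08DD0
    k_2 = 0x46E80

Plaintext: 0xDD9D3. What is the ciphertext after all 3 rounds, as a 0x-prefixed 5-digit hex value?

s_0 = plaintext = 0xDD9D3
s_1 = Round(s_0, k_0) = 0x3CD33
s_2 = Round(s_1, k_1) = 0xFDB17
s_3 = Round(s_2, k_2) = 0x63467

0x63467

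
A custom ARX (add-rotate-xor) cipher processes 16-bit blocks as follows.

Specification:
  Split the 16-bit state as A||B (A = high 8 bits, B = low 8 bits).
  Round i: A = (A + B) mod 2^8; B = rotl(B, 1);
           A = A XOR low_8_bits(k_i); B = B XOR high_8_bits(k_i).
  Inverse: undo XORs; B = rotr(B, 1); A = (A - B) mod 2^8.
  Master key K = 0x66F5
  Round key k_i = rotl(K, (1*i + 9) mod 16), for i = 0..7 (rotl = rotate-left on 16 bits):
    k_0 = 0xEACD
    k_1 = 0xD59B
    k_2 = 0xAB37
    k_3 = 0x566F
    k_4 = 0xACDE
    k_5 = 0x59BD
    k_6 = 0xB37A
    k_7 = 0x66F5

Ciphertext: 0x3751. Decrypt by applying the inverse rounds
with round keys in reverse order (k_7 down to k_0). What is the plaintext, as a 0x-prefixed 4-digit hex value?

s_0 = ciphertext = 0x3751
s_1 = InvRound(s_0, k_7) = 0x279B
s_2 = InvRound(s_1, k_6) = 0x4914
s_3 = InvRound(s_2, k_5) = 0x4EA6
s_4 = InvRound(s_3, k_4) = 0x8B05
s_5 = InvRound(s_4, k_3) = 0x3BA9
s_6 = InvRound(s_5, k_2) = 0x0B01
s_7 = InvRound(s_6, k_1) = 0x266A
s_8 = InvRound(s_7, k_0) = 0xAB40

0xAB40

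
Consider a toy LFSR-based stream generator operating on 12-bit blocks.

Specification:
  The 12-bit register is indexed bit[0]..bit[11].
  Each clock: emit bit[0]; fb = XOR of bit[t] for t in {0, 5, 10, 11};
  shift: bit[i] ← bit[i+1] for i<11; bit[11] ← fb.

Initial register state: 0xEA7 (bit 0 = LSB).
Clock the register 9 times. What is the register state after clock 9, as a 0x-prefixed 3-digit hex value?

reg_0 = 0xEA7
clock 1: out=1, reg = 0x753
clock 2: out=1, reg = 0x3A9
clock 3: out=1, reg = 0x1D4
clock 4: out=0, reg = 0x0EA
clock 5: out=0, reg = 0x875
clock 6: out=1, reg = 0xC3A
clock 7: out=0, reg = 0xE1D
clock 8: out=1, reg = 0xF0E
clock 9: out=0, reg = 0x787

0x787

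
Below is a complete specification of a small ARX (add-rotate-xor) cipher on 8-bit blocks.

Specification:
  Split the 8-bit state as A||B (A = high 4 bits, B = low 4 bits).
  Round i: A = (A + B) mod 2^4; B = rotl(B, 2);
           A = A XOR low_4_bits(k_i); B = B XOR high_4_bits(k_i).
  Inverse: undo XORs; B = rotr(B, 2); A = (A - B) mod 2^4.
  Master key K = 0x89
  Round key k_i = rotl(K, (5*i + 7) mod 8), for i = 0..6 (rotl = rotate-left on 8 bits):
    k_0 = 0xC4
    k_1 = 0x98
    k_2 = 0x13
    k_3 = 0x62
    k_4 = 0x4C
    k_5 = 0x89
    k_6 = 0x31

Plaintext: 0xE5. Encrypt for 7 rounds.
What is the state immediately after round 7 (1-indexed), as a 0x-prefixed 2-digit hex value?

0x02

s_0 = plaintext = 0xE5
s_1 = Round(s_0, k_0) = 0x79
s_2 = Round(s_1, k_1) = 0x8F
s_3 = Round(s_2, k_2) = 0x4E
s_4 = Round(s_3, k_3) = 0x0D
s_5 = Round(s_4, k_4) = 0x13
s_6 = Round(s_5, k_5) = 0xD4
s_7 = Round(s_6, k_6) = 0x02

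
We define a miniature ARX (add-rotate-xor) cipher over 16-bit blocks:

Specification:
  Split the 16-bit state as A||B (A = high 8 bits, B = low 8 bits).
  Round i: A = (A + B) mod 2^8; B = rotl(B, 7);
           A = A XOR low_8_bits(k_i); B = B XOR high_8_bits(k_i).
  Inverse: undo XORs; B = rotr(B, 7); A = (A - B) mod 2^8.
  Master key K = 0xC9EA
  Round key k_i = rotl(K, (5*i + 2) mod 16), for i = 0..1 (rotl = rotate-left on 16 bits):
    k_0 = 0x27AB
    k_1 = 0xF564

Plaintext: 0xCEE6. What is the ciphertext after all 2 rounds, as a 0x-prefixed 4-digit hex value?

s_0 = plaintext = 0xCEE6
s_1 = Round(s_0, k_0) = 0x1F54
s_2 = Round(s_1, k_1) = 0x17DF

0x17DF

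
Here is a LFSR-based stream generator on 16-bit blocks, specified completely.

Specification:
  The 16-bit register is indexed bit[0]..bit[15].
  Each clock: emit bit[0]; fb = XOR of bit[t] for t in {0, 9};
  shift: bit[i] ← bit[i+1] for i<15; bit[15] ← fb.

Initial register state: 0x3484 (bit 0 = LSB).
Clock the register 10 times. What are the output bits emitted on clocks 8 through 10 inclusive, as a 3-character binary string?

100

reg_0 = 0x3484
clock 1: out=0, reg = 0x1A42
clock 2: out=0, reg = 0x8D21
clock 3: out=1, reg = 0xC690
clock 4: out=0, reg = 0xE348
clock 5: out=0, reg = 0xF1A4
clock 6: out=0, reg = 0x78D2
clock 7: out=0, reg = 0x3C69
clock 8: out=1, reg = 0x9E34
clock 9: out=0, reg = 0xCF1A
clock 10: out=0, reg = 0xE78D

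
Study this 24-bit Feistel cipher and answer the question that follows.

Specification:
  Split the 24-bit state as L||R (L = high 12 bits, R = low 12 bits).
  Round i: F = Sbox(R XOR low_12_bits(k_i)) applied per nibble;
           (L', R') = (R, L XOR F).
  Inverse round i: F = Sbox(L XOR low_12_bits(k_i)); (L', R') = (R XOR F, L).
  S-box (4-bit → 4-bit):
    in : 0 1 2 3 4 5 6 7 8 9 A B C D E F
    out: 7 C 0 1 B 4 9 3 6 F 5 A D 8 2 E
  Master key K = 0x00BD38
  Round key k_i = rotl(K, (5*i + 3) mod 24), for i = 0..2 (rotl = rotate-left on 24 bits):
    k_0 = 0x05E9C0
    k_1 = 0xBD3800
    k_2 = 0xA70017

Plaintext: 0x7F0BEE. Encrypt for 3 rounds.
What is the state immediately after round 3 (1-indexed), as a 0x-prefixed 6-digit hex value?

0x50E33D

s_0 = plaintext = 0x7F0BEE
s_1 = Round(s_0, k_0) = 0xBEE7F2
s_2 = Round(s_1, k_1) = 0x7F250E
s_3 = Round(s_2, k_2) = 0x50E33D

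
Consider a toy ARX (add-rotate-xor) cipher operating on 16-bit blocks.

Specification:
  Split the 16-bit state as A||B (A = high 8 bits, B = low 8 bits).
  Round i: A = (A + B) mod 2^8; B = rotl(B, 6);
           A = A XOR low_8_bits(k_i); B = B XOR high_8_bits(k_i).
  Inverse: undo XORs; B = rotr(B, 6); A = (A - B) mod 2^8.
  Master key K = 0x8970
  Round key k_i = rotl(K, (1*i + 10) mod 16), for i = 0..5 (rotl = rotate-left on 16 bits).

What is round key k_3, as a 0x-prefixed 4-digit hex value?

K = 0x8970
k_0 = rotl(K, (1*0+10) mod 16) = rotl(K, 10) = 0xC225
k_1 = rotl(K, (1*1+10) mod 16) = rotl(K, 11) = 0x844B
k_2 = rotl(K, (1*2+10) mod 16) = rotl(K, 12) = 0x0897
k_3 = rotl(K, (1*3+10) mod 16) = rotl(K, 13) = 0x112E

0x112E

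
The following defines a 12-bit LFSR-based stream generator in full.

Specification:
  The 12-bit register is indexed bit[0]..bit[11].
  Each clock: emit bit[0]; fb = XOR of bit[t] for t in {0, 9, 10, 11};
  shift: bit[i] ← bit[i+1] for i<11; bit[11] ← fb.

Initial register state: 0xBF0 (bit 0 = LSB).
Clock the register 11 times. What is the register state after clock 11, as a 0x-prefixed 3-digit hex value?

reg_0 = 0xBF0
clock 1: out=0, reg = 0x5F8
clock 2: out=0, reg = 0xAFC
clock 3: out=0, reg = 0x57E
clock 4: out=0, reg = 0xABF
clock 5: out=1, reg = 0xD5F
clock 6: out=1, reg = 0xEAF
clock 7: out=1, reg = 0x757
clock 8: out=1, reg = 0xBAB
clock 9: out=1, reg = 0xDD5
clock 10: out=1, reg = 0xEEA
clock 11: out=0, reg = 0xF75

0xF75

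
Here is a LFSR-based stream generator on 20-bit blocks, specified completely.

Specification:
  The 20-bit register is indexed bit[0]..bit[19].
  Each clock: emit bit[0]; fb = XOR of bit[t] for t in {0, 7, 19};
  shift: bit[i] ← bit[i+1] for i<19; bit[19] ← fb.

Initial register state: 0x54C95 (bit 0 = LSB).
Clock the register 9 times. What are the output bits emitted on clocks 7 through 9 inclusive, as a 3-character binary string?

010

reg_0 = 0x54C95
clock 1: out=1, reg = 0x2A64A
clock 2: out=0, reg = 0x15325
clock 3: out=1, reg = 0x8A992
clock 4: out=0, reg = 0x454C9
clock 5: out=1, reg = 0x22A64
clock 6: out=0, reg = 0x11532
clock 7: out=0, reg = 0x08A99
clock 8: out=1, reg = 0x0454C
clock 9: out=0, reg = 0x022A6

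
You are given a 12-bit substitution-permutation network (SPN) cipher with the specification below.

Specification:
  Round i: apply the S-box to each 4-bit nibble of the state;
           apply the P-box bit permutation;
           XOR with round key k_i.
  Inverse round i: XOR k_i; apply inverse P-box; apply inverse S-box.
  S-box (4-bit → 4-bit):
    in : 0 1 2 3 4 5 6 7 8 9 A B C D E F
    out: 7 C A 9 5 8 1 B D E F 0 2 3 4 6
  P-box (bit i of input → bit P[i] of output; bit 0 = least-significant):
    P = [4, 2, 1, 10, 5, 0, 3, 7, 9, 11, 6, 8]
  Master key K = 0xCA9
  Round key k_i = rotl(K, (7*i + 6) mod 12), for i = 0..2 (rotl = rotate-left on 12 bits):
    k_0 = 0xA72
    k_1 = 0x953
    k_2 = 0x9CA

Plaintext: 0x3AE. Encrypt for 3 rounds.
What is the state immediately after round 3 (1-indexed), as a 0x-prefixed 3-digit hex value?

0xB38

s_0 = plaintext = 0x3AE
s_1 = Round(s_0, k_0) = 0x9D9
s_2 = Round(s_1, k_1) = 0x434
s_3 = Round(s_2, k_2) = 0xB38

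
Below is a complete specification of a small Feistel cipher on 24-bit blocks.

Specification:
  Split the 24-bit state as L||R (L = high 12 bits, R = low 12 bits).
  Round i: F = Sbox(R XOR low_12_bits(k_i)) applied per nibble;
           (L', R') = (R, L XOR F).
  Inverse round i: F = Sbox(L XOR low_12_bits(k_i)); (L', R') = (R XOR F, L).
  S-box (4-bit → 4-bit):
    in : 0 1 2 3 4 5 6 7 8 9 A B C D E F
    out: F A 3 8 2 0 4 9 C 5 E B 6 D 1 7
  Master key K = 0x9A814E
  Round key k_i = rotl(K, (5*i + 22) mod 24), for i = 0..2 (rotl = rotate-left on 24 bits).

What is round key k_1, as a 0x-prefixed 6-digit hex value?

K = 0x9A814E
k_0 = rotl(K, (5*0+22) mod 24) = rotl(K, 22) = 0xA6A053
k_1 = rotl(K, (5*1+22) mod 24) = rotl(K, 3) = 0xD40A74

0xD40A74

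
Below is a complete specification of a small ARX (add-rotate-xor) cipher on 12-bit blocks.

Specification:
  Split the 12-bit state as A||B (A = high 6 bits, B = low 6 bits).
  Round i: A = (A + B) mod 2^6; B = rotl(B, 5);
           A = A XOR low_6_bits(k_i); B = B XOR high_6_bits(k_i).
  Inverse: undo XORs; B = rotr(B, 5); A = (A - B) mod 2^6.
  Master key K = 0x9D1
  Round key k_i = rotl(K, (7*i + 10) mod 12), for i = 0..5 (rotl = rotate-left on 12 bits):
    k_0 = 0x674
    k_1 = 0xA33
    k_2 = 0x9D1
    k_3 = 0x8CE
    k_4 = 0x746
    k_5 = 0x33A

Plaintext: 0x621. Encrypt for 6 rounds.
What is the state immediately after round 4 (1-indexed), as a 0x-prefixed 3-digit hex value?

s_0 = plaintext = 0x621
s_1 = Round(s_0, k_0) = 0x369
s_2 = Round(s_1, k_1) = 0x15C
s_3 = Round(s_2, k_2) = 0xC29
s_4 = Round(s_3, k_3) = 0x5D7
s_5 = Round(s_4, k_4) = 0xA36
s_6 = Round(s_5, k_5) = 0x917

0x5D7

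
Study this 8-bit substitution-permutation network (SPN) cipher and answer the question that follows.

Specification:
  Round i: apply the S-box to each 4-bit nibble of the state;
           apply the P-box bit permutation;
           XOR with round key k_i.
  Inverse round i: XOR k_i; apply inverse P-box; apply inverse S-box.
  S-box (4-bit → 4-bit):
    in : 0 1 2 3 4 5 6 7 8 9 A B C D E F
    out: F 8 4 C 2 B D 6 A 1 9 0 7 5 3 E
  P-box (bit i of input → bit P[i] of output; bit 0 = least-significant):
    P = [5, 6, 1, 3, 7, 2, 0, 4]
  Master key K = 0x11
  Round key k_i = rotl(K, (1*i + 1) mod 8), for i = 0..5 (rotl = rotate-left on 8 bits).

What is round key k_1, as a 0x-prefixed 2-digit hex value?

K = 0x11
k_0 = rotl(K, (1*0+1) mod 8) = rotl(K, 1) = 0x22
k_1 = rotl(K, (1*1+1) mod 8) = rotl(K, 2) = 0x44

0x44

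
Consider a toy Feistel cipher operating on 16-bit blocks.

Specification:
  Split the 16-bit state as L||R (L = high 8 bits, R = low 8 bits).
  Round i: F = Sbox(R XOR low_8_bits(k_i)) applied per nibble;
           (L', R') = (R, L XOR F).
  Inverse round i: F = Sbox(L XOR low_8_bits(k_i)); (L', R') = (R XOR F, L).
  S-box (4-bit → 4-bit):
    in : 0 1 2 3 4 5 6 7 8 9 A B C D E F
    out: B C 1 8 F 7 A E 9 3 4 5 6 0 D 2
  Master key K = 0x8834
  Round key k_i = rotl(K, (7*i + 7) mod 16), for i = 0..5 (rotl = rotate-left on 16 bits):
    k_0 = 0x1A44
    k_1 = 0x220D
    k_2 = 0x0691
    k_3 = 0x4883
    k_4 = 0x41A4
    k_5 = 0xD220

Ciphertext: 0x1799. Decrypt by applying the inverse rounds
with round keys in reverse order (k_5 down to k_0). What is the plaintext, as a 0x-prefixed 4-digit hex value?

0x2E42

s_0 = ciphertext = 0x1799
s_1 = InvRound(s_0, k_5) = 0x1717
s_2 = InvRound(s_1, k_4) = 0x4F17
s_3 = InvRound(s_2, k_3) = 0x714F
s_4 = InvRound(s_3, k_2) = 0x9471
s_5 = InvRound(s_4, k_1) = 0x4294
s_6 = InvRound(s_5, k_0) = 0x2E42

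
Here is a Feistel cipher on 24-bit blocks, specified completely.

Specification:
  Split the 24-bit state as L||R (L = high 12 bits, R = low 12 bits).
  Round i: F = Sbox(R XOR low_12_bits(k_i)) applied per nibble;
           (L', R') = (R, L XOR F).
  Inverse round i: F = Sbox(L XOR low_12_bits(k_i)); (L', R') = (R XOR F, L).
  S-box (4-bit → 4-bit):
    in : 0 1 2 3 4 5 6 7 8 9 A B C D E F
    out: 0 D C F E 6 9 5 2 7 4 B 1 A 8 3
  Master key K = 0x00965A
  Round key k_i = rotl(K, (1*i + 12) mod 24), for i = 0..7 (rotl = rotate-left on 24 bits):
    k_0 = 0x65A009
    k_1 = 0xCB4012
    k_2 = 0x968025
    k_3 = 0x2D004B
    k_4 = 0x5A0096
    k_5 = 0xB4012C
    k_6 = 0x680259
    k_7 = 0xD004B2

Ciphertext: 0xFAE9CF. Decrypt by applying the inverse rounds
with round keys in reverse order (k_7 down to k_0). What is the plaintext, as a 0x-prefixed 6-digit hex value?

s_0 = ciphertext = 0xFAE9CF
s_1 = InvRound(s_0, k_7) = 0x21EFAE
s_2 = InvRound(s_1, k_6) = 0xF4B21E
s_3 = InvRound(s_2, k_5) = 0xA8BF4B
s_4 = InvRound(s_3, k_4) = 0xB91A8B
s_5 = InvRound(s_4, k_3) = 0x12FB91
s_6 = InvRound(s_5, k_2) = 0x69512F
s_7 = InvRound(s_6, k_1) = 0x80A695
s_8 = InvRound(s_7, k_0) = 0x49A80A

0x49A80A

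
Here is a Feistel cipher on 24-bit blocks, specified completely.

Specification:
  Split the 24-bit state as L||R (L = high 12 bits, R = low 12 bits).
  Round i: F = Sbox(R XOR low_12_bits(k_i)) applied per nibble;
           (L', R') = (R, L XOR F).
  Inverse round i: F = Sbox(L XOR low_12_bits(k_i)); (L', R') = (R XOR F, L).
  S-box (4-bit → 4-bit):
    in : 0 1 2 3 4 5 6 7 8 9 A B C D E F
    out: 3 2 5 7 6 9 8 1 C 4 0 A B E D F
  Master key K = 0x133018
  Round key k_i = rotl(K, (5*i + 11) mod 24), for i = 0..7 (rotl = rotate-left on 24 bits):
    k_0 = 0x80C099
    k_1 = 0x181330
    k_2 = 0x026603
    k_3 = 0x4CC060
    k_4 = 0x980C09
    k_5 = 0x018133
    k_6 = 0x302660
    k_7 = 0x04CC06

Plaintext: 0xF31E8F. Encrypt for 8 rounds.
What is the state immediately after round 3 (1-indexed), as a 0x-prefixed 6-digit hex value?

0xCDB2F5

s_0 = plaintext = 0xF31E8F
s_1 = Round(s_0, k_0) = 0xE8F219
s_2 = Round(s_1, k_1) = 0x219CDB
s_3 = Round(s_2, k_2) = 0xCDB2F5
s_4 = Round(s_3, k_3) = 0x2F5992
s_5 = Round(s_4, k_4) = 0x992BBF
s_6 = Round(s_5, k_5) = 0xBBF959
s_7 = Round(s_6, k_6) = 0x9594CB
s_8 = Round(s_7, k_7) = 0x4CB5E7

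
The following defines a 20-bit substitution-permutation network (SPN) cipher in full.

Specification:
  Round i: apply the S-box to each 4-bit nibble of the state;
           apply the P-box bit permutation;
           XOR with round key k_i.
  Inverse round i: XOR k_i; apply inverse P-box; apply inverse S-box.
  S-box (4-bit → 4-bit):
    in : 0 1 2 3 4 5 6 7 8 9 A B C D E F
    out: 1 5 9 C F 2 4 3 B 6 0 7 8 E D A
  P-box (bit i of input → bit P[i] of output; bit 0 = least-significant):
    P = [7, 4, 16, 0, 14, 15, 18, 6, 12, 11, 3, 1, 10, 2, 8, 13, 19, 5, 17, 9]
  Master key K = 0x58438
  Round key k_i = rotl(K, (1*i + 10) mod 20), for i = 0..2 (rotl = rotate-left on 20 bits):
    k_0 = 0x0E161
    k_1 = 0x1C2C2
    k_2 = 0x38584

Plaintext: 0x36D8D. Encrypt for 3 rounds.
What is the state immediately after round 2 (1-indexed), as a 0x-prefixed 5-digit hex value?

s_0 = plaintext = 0x36D8D
s_1 = Round(s_0, k_0) = 0x32A3A
s_2 = Round(s_1, k_1) = 0x7E482
s_3 = Round(s_2, k_2) = 0xB786F

0x7E482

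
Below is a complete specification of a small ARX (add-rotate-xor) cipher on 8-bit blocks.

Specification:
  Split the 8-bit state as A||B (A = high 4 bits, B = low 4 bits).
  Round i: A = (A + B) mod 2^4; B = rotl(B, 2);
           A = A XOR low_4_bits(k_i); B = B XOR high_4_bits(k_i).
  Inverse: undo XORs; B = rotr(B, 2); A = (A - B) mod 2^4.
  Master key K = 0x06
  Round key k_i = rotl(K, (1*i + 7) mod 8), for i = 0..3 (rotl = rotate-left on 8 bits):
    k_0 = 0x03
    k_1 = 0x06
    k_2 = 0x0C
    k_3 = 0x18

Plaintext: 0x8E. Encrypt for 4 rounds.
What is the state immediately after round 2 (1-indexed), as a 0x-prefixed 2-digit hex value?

s_0 = plaintext = 0x8E
s_1 = Round(s_0, k_0) = 0x5B
s_2 = Round(s_1, k_1) = 0x6E
s_3 = Round(s_2, k_2) = 0x8B
s_4 = Round(s_3, k_3) = 0xBF

0x6E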